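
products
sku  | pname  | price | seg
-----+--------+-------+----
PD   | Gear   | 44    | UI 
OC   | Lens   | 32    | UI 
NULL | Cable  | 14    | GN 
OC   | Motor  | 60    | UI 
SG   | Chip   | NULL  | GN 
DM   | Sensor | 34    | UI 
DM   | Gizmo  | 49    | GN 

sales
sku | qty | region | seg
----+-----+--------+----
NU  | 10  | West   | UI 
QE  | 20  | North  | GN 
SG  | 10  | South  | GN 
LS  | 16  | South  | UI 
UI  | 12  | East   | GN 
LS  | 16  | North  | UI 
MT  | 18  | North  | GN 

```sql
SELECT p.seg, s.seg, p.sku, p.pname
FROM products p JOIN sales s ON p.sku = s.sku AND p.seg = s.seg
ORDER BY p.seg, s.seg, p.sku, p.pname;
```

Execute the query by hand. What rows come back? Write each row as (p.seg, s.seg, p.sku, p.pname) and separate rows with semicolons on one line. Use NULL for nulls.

(GN, GN, SG, Chip)

INNER JOIN keeps only pairs where the ON condition holds.
Matching on p.sku = s.sku AND p.seg = s.seg. A NULL in a compared column never satisfies the condition.
- p row (sku=PD, seg=UI): no match → dropped.
- p row (sku=OC, seg=UI): no match → dropped.
- p row (sku=NULL, seg=GN): no match → dropped.
- p row (sku=OC, seg=UI): no match → dropped.
- p row (sku=SG, seg=GN): matches 1 s row(s) → 1 output row(s).
- p row (sku=DM, seg=UI): no match → dropped.
- p row (sku=DM, seg=GN): no match → dropped.
After projecting and ordering:
p.seg | s.seg | p.sku | p.pname
GN | GN | SG | Chip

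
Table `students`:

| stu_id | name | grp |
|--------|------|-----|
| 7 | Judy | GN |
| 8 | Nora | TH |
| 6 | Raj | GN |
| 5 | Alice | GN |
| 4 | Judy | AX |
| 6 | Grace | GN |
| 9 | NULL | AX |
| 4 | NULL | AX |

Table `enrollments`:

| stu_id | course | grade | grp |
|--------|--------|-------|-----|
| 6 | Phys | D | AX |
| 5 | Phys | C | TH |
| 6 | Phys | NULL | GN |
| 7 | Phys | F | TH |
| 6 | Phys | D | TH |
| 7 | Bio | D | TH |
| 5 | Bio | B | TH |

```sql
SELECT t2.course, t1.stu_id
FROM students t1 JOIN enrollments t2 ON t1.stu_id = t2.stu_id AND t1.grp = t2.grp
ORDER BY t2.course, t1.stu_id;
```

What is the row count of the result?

INNER JOIN keeps only pairs where the ON condition holds.
Matching on t1.stu_id = t2.stu_id AND t1.grp = t2.grp.
Matched pairs: 2.
Total: 2 rows.

2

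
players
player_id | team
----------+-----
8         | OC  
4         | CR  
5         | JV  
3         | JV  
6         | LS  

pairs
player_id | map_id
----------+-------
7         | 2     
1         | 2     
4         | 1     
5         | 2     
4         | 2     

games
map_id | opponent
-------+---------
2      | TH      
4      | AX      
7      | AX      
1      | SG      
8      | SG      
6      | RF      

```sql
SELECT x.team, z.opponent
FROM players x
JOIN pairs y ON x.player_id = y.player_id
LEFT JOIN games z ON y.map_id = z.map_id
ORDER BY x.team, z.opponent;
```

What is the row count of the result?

3

Step 1 — x INNER JOIN y on player_id → 3 row(s).
Then LEFT JOIN `games z` on map_id: each of those 3 rows is kept; rows whose y.map_id has no match in z get NULL for z's columns.
Result: 3 row(s).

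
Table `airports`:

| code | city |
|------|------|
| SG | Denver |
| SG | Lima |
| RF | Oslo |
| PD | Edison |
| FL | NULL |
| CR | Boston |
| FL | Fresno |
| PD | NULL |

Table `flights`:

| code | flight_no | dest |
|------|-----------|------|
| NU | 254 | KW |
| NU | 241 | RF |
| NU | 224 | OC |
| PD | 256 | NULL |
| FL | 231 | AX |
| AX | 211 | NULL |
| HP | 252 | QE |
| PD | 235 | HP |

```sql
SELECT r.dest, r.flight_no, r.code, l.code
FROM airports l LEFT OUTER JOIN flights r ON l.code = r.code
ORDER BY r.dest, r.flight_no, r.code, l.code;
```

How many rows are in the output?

10

LEFT JOIN keeps every row from `airports`; unmatched rows get NULL for `flights`'s columns.
Matching on l.code = r.code.
- l row (code=SG): no match → kept, r columns NULL.
- l row (code=SG): no match → kept, r columns NULL.
- l row (code=RF): no match → kept, r columns NULL.
- l row (code=PD): matches 2 r row(s) → 2 output row(s).
- l row (code=FL): matches 1 r row(s) → 1 output row(s).
- l row (code=CR): no match → kept, r columns NULL.
- l row (code=FL): matches 1 r row(s) → 1 output row(s).
- l row (code=PD): matches 2 r row(s) → 2 output row(s).
Total: 6 matched + 4 padded = 10 rows.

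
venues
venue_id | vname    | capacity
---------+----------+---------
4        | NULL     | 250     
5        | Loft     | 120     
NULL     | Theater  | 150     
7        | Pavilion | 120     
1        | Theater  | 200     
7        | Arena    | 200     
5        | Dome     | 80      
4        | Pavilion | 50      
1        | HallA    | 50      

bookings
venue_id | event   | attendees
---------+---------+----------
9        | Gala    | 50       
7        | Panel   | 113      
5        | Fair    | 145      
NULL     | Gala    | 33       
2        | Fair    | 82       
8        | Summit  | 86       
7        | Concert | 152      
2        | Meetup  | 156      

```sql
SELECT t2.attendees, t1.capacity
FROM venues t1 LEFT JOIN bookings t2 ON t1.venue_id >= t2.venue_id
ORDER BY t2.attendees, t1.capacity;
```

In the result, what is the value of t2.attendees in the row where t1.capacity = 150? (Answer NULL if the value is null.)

LEFT JOIN keeps every row from `venues`; unmatched rows get NULL for `bookings`'s columns.
Matching on t1.venue_id >= t2.venue_id. A NULL in a compared column never satisfies the condition.
- venue_id=4: 2 matching t2 row(s), so 2 row(s) emitted.
- venue_id=5: 3 matching t2 row(s), so 3 row(s) emitted.
- venue_id=NULL: no t2 row matches, row kept with t2 columns NULL.
- venue_id=7: 5 matching t2 row(s), so 5 row(s) emitted.
- venue_id=1: no t2 row matches, row kept with t2 columns NULL.
- venue_id=7: 5 matching t2 row(s), so 5 row(s) emitted.
- venue_id=5: 3 matching t2 row(s), so 3 row(s) emitted.
- venue_id=4: 2 matching t2 row(s), so 2 row(s) emitted.
- venue_id=1: no t2 row matches, row kept with t2 columns NULL.

NULL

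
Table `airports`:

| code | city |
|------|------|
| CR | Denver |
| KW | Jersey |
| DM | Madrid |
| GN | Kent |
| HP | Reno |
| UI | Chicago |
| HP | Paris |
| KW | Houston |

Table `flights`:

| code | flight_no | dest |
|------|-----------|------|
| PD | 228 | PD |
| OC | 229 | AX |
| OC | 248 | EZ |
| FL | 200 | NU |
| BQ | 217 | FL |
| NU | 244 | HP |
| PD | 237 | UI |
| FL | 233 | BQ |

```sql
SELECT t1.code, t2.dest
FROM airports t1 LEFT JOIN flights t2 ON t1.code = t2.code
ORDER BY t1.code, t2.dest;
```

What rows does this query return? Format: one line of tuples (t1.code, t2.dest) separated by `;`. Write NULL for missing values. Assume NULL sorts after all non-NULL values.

(CR, NULL); (DM, NULL); (GN, NULL); (HP, NULL); (HP, NULL); (KW, NULL); (KW, NULL); (UI, NULL)

LEFT JOIN keeps every row from `airports`; unmatched rows get NULL for `flights`'s columns.
Matching on t1.code = t2.code.
Matched pairs: 0; unmatched t1 rows kept: 8.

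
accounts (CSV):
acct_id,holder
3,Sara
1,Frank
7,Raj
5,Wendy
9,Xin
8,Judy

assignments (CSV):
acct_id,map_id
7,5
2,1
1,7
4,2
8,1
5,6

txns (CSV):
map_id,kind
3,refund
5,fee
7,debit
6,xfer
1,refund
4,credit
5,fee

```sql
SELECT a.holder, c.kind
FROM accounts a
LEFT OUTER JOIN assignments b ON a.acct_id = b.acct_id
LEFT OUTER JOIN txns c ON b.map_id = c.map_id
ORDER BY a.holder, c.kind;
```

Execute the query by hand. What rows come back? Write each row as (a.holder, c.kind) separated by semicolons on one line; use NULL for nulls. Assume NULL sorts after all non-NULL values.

Evaluate left to right. First `accounts a LEFT JOIN assignments b` on acct_id: 6 row(s).
Then LEFT JOIN `txns c` on map_id: each of those 6 rows is kept; rows whose b.map_id has no match in c get NULL for c's columns.

(Frank, debit); (Judy, refund); (Raj, fee); (Raj, fee); (Sara, NULL); (Wendy, xfer); (Xin, NULL)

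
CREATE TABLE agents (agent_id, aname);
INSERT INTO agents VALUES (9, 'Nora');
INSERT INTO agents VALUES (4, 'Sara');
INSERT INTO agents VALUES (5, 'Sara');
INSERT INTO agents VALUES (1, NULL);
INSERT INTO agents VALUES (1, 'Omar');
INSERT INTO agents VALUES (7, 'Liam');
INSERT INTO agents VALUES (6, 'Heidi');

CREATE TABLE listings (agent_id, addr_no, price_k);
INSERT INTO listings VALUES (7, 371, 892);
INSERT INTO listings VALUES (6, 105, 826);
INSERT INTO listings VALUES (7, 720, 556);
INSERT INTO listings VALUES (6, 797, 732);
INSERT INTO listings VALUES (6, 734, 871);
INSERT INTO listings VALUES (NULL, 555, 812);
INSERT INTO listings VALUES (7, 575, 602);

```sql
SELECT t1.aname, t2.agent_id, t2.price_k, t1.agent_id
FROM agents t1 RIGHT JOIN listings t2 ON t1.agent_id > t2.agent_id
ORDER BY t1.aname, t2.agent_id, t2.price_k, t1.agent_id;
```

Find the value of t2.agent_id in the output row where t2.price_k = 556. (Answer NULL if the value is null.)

7

RIGHT JOIN keeps every row from `listings`; unmatched rows get NULL for `agents`'s columns.
Matching on t1.agent_id > t2.agent_id. A NULL in a compared column never satisfies the condition.
Matched pairs: 9; unmatched t2 rows kept: 1.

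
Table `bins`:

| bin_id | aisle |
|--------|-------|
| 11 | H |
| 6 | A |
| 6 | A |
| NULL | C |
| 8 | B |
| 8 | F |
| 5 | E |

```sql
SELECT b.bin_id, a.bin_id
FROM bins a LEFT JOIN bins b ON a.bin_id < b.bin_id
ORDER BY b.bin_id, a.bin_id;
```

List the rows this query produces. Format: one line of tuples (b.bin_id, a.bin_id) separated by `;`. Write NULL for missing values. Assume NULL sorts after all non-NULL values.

(6, 5); (6, 5); (8, 5); (8, 5); (8, 6); (8, 6); (8, 6); (8, 6); (11, 5); (11, 6); (11, 6); (11, 8); (11, 8); (NULL, 11); (NULL, NULL)

LEFT JOIN keeps every row from `bins a`; unmatched rows get NULL for `bins b`'s columns.
Matching on a.bin_id < b.bin_id. A NULL in a compared column never satisfies the condition.
Matched pairs: 13; unmatched a rows kept: 2.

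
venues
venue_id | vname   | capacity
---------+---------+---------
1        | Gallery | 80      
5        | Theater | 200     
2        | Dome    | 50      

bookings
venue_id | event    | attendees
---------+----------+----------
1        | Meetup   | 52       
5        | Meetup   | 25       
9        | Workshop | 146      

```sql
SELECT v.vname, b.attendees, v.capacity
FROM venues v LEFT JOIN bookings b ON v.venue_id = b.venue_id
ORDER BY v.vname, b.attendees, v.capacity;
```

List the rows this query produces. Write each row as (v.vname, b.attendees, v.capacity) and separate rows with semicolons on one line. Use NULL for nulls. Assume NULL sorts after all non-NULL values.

LEFT JOIN keeps every row from `venues`; unmatched rows get NULL for `bookings`'s columns.
Matching on v.venue_id = b.venue_id.
- venue_id=1: 1 matching b row(s), so 1 row(s) emitted.
- venue_id=5: 1 matching b row(s), so 1 row(s) emitted.
- venue_id=2: no b row matches, row kept with b columns NULL.
After projecting and ordering:
v.vname | b.attendees | v.capacity
Dome | NULL | 50
Gallery | 52 | 80
Theater | 25 | 200

(Dome, NULL, 50); (Gallery, 52, 80); (Theater, 25, 200)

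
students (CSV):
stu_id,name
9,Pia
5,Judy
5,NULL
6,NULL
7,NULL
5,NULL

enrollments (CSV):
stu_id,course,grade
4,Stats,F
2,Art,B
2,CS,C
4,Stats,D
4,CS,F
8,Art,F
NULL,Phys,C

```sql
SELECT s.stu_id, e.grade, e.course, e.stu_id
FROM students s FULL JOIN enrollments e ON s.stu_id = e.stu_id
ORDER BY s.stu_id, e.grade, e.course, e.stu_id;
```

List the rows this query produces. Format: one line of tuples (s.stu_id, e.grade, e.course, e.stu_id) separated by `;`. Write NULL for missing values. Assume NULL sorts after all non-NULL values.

FULL OUTER JOIN keeps every row from both sides; unmatched rows get NULL for the other side's columns.
Matching on s.stu_id = e.stu_id. A NULL in a compared column never satisfies the condition.
- s[0] stu_id=9 → no match; kept with NULLs on the e side.
- s[1] stu_id=5 → no match; kept with NULLs on the e side.
- s[2] stu_id=5 → no match; kept with NULLs on the e side.
- s[3] stu_id=6 → no match; kept with NULLs on the e side.
- s[4] stu_id=7 → no match; kept with NULLs on the e side.
- s[5] stu_id=5 → no match; kept with NULLs on the e side.
- 7 row(s) from e found no s partner → padded with NULL.

(5, NULL, NULL, NULL); (5, NULL, NULL, NULL); (5, NULL, NULL, NULL); (6, NULL, NULL, NULL); (7, NULL, NULL, NULL); (9, NULL, NULL, NULL); (NULL, B, Art, 2); (NULL, C, CS, 2); (NULL, C, Phys, NULL); (NULL, D, Stats, 4); (NULL, F, Art, 8); (NULL, F, CS, 4); (NULL, F, Stats, 4)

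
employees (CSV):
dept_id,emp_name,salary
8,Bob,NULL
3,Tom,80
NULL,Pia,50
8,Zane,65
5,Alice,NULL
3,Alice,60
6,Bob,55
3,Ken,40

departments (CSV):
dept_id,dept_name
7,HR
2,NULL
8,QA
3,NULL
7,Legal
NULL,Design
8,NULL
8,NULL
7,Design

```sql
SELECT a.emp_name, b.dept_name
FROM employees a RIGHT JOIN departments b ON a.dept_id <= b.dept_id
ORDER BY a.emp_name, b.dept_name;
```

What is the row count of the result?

41

RIGHT JOIN keeps every row from `departments`; unmatched rows get NULL for `employees`'s columns.
Matching on a.dept_id <= b.dept_id. A NULL in a compared column never satisfies the condition.
- dept_id=8: 3 matching b row(s), so 3 row(s) emitted.
- dept_id=3: 7 matching b row(s), so 7 row(s) emitted.
- dept_id=NULL: no matching b row.
- dept_id=8: 3 matching b row(s), so 3 row(s) emitted.
- dept_id=5: 6 matching b row(s), so 6 row(s) emitted.
- dept_id=3: 7 matching b row(s), so 7 row(s) emitted.
- dept_id=6: 6 matching b row(s), so 6 row(s) emitted.
- dept_id=3: 7 matching b row(s), so 7 row(s) emitted.
- 2 row(s) from b found no a partner → padded with NULL.
Total: 39 matched + 2 padded = 41 rows.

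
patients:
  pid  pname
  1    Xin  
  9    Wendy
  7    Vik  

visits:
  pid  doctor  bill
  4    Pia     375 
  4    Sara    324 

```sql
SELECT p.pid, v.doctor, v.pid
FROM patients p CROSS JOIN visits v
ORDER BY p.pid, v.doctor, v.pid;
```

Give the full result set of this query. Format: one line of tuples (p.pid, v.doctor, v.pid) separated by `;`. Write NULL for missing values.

(1, Pia, 4); (1, Sara, 4); (7, Pia, 4); (7, Sara, 4); (9, Pia, 4); (9, Sara, 4)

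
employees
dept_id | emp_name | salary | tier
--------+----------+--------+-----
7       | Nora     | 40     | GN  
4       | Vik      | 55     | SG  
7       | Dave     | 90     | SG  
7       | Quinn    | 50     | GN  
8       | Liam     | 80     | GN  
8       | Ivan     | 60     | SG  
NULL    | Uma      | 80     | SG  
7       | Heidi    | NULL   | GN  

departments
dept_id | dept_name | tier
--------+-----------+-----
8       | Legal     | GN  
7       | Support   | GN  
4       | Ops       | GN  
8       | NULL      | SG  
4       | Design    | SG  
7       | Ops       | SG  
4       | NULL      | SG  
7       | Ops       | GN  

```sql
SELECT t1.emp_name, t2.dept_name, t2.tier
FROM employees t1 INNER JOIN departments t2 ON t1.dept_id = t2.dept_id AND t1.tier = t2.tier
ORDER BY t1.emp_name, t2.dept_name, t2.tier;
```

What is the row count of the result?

11

INNER JOIN keeps only pairs where the ON condition holds.
Matching on t1.dept_id = t2.dept_id AND t1.tier = t2.tier. A NULL in a compared column never satisfies the condition.
Matched pairs: 11.
Total: 11 rows.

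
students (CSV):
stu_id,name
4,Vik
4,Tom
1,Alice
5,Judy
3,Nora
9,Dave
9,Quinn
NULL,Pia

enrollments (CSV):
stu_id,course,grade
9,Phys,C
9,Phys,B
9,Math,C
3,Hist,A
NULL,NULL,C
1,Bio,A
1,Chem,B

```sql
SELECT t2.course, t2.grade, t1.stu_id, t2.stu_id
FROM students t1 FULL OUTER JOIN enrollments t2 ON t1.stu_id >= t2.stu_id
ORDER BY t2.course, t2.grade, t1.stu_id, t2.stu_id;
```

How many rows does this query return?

28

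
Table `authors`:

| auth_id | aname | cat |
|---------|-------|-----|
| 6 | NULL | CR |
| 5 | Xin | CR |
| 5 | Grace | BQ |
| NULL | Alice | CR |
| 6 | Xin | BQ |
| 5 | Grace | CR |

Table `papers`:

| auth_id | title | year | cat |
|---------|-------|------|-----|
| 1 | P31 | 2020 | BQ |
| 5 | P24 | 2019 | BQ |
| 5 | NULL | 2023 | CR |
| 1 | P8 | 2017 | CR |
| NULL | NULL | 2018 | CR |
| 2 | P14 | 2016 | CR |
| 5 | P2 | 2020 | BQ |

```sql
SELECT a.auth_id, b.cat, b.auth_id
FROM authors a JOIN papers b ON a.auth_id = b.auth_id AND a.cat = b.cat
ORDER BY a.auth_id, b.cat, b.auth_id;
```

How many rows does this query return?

4

INNER JOIN keeps only pairs where the ON condition holds.
Matching on a.auth_id = b.auth_id AND a.cat = b.cat. A NULL in a compared column never satisfies the condition.
- a (auth_id=6, cat=CR) has no partner → excluded.
- a (auth_id=5, cat=CR) pairs with 1 row(s) of b.
- a (auth_id=5, cat=BQ) pairs with 2 row(s) of b.
- a (auth_id=NULL, cat=CR) has no partner → excluded.
- a (auth_id=6, cat=BQ) has no partner → excluded.
- a (auth_id=5, cat=CR) pairs with 1 row(s) of b.
Total: 4 rows.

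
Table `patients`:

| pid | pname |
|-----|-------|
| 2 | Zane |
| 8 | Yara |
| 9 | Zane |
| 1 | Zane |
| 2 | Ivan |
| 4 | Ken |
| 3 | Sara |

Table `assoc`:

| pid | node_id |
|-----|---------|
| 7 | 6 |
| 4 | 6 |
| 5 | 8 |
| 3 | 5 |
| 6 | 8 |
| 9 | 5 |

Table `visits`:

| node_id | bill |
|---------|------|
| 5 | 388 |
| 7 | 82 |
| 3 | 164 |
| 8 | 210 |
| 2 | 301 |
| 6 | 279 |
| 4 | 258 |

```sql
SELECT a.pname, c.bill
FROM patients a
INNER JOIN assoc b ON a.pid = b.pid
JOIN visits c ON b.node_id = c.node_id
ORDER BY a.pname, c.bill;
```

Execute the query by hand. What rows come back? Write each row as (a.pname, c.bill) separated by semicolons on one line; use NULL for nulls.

Evaluate left to right. First `patients a INNER JOIN assoc b` on pid: 3 row(s).
Then INNER JOIN `visits c` on node_id: keep only rows whose b.node_id appears in c.

(Ken, 279); (Sara, 388); (Zane, 388)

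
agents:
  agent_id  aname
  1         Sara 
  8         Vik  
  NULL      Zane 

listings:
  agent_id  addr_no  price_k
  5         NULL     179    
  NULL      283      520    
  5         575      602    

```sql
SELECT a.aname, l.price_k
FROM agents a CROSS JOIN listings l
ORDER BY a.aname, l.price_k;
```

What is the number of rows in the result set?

9

CROSS JOIN pairs every row of `agents` with every row of `listings`: 3 × 3 = 9 rows.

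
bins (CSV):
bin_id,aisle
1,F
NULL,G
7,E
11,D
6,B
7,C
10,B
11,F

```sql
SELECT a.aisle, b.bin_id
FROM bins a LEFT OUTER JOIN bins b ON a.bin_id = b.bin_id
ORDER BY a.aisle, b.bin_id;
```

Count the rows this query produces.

LEFT JOIN keeps every row from `bins a`; unmatched rows get NULL for `bins b`'s columns.
Matching on a.bin_id = b.bin_id. A NULL in a compared column never satisfies the condition.
- bin_id=1: 1 matching b row(s), so 1 row(s) emitted.
- bin_id=NULL: no b row matches, row kept with b columns NULL.
- bin_id=7: 2 matching b row(s), so 2 row(s) emitted.
- bin_id=11: 2 matching b row(s), so 2 row(s) emitted.
- bin_id=6: 1 matching b row(s), so 1 row(s) emitted.
- bin_id=7: 2 matching b row(s), so 2 row(s) emitted.
- bin_id=10: 1 matching b row(s), so 1 row(s) emitted.
- bin_id=11: 2 matching b row(s), so 2 row(s) emitted.
Total: 11 matched + 1 padded = 12 rows.

12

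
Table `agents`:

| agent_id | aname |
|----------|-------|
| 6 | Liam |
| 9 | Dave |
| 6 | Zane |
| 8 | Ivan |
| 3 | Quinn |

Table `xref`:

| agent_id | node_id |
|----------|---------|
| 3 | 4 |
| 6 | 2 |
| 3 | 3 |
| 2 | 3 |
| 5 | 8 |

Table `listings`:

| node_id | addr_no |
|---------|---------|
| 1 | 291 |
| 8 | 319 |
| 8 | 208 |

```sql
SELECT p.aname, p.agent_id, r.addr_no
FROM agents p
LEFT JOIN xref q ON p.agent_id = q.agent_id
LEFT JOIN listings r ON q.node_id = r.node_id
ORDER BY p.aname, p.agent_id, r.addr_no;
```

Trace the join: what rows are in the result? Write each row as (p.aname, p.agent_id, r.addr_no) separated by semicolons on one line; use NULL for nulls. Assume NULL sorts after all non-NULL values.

Evaluate left to right. First `agents p LEFT JOIN xref q` on agent_id: 6 row(s).
Then LEFT JOIN `listings r` on node_id: each of those 6 rows is kept; rows whose q.node_id has no match in r get NULL for r's columns.

(Dave, 9, NULL); (Ivan, 8, NULL); (Liam, 6, NULL); (Quinn, 3, NULL); (Quinn, 3, NULL); (Zane, 6, NULL)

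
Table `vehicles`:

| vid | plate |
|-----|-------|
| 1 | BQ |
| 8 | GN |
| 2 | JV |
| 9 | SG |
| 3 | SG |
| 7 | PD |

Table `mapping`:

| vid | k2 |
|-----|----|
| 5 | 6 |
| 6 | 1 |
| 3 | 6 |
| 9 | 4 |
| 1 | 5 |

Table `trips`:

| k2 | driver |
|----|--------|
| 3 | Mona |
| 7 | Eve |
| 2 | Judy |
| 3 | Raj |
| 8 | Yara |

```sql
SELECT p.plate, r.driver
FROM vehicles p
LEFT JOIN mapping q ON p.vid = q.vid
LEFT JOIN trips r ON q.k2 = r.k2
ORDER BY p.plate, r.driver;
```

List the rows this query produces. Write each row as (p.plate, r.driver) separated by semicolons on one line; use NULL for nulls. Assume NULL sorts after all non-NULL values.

Step 1 — p LEFT JOIN q on vid → 6 row(s).
Then LEFT JOIN `trips r` on k2: each of those 6 rows is kept; rows whose q.k2 has no match in r get NULL for r's columns.

(BQ, NULL); (GN, NULL); (JV, NULL); (PD, NULL); (SG, NULL); (SG, NULL)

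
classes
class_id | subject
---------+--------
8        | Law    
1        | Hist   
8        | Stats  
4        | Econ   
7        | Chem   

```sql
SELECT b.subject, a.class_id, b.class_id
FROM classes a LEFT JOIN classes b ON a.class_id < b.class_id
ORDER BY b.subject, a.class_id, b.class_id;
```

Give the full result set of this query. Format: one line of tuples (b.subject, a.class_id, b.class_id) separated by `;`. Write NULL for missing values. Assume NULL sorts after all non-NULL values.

LEFT JOIN keeps every row from `classes a`; unmatched rows get NULL for `classes b`'s columns.
Matching on a.class_id < b.class_id.
- a row (class_id=8): no match → kept, b columns NULL.
- a row (class_id=1): matches 4 b row(s) → 4 output row(s).
- a row (class_id=8): no match → kept, b columns NULL.
- a row (class_id=4): matches 3 b row(s) → 3 output row(s).
- a row (class_id=7): matches 2 b row(s) → 2 output row(s).

(Chem, 1, 7); (Chem, 4, 7); (Econ, 1, 4); (Law, 1, 8); (Law, 4, 8); (Law, 7, 8); (Stats, 1, 8); (Stats, 4, 8); (Stats, 7, 8); (NULL, 8, NULL); (NULL, 8, NULL)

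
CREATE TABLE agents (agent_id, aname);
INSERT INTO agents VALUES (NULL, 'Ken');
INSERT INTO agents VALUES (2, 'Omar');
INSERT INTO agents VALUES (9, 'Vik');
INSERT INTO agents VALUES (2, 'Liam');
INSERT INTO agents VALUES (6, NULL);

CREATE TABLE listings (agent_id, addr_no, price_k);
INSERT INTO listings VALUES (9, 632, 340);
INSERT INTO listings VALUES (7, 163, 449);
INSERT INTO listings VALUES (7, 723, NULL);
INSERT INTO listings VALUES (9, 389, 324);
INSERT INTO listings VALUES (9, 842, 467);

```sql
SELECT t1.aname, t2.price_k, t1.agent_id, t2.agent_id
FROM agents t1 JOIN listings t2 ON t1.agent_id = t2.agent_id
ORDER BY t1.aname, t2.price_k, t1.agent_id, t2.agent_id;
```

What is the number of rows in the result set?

3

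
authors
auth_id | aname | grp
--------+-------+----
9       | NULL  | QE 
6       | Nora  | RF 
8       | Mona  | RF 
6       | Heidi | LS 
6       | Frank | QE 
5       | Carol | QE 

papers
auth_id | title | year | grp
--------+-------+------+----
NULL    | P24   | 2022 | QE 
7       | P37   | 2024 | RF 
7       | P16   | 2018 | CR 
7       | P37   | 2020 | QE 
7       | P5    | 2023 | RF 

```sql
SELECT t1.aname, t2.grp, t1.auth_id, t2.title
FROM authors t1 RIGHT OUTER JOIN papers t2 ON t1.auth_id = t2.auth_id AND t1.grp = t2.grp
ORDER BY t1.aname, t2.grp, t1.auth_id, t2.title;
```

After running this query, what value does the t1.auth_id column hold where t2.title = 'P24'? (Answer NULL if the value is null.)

RIGHT JOIN keeps every row from `papers`; unmatched rows get NULL for `authors`'s columns.
Matching on t1.auth_id = t2.auth_id AND t1.grp = t2.grp. A NULL in a compared column never satisfies the condition.
- t1 (auth_id=9, grp=QE) has no partner in t2.
- t1 (auth_id=6, grp=RF) has no partner in t2.
- t1 (auth_id=8, grp=RF) has no partner in t2.
- t1 (auth_id=6, grp=LS) has no partner in t2.
- t1 (auth_id=6, grp=QE) has no partner in t2.
- t1 (auth_id=5, grp=QE) has no partner in t2.
- plus 5 unmatched t2 row(s), each kept with NULL t1 columns.

NULL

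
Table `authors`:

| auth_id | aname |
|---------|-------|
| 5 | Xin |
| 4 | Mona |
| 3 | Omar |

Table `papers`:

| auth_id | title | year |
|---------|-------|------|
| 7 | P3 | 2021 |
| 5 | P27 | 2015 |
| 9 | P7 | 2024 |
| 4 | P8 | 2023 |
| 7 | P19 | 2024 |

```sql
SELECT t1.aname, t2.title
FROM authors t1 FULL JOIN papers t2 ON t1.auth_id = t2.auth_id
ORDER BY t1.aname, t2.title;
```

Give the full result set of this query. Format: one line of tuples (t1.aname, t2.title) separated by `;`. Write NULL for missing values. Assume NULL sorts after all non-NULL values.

FULL OUTER JOIN keeps every row from both sides; unmatched rows get NULL for the other side's columns.
Matching on t1.auth_id = t2.auth_id.
- auth_id=5: 1 matching t2 row(s), so 1 row(s) emitted.
- auth_id=4: 1 matching t2 row(s), so 1 row(s) emitted.
- auth_id=3: no t2 row matches, row kept with t2 columns NULL.
- plus 3 unmatched t2 row(s), each kept with NULL t1 columns.
After projecting and ordering:
t1.aname | t2.title
Mona | P8
Omar | NULL
Xin | P27
NULL | P19
NULL | P3
NULL | P7

(Mona, P8); (Omar, NULL); (Xin, P27); (NULL, P19); (NULL, P3); (NULL, P7)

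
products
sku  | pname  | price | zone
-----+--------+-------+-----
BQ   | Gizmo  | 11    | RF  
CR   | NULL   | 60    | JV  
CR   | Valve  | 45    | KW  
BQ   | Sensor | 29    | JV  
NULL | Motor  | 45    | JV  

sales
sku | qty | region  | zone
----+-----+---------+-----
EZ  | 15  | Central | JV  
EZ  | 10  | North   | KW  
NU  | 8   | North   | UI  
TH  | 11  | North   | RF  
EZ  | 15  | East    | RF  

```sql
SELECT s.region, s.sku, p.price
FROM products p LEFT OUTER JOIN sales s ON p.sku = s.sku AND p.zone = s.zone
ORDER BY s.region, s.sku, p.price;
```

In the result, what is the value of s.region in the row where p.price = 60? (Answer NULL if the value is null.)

LEFT JOIN keeps every row from `products`; unmatched rows get NULL for `sales`'s columns.
Matching on p.sku = s.sku AND p.zone = s.zone. A NULL in a compared column never satisfies the condition.
Matched pairs: 0; unmatched p rows kept: 5.

NULL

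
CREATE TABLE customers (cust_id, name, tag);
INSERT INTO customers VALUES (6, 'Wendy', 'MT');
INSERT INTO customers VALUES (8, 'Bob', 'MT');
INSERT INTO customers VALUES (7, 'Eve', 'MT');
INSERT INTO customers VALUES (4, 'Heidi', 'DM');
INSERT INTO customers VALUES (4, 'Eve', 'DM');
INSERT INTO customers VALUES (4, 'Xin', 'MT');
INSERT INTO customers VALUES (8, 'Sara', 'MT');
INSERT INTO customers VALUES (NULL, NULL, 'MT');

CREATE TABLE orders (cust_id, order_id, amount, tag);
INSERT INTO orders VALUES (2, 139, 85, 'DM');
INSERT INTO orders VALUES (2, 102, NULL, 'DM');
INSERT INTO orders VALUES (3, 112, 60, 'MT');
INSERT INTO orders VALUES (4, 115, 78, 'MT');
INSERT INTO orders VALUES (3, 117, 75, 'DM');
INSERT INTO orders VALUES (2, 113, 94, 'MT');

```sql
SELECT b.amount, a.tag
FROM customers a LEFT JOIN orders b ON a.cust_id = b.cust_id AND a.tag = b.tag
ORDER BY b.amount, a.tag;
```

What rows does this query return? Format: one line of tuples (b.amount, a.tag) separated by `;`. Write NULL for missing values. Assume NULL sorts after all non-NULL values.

(78, MT); (NULL, DM); (NULL, DM); (NULL, MT); (NULL, MT); (NULL, MT); (NULL, MT); (NULL, MT)

LEFT JOIN keeps every row from `customers`; unmatched rows get NULL for `orders`'s columns.
Matching on a.cust_id = b.cust_id AND a.tag = b.tag. A NULL in a compared column never satisfies the condition.
- a row (cust_id=6, tag=MT): no match → kept, b columns NULL.
- a row (cust_id=8, tag=MT): no match → kept, b columns NULL.
- a row (cust_id=7, tag=MT): no match → kept, b columns NULL.
- a row (cust_id=4, tag=DM): no match → kept, b columns NULL.
- a row (cust_id=4, tag=DM): no match → kept, b columns NULL.
- a row (cust_id=4, tag=MT): matches 1 b row(s) → 1 output row(s).
- a row (cust_id=8, tag=MT): no match → kept, b columns NULL.
- a row (cust_id=NULL, tag=MT): no match → kept, b columns NULL.
After projecting and ordering:
b.amount | a.tag
78 | MT
NULL | DM
NULL | DM
NULL | MT
NULL | MT
NULL | MT
NULL | MT
NULL | MT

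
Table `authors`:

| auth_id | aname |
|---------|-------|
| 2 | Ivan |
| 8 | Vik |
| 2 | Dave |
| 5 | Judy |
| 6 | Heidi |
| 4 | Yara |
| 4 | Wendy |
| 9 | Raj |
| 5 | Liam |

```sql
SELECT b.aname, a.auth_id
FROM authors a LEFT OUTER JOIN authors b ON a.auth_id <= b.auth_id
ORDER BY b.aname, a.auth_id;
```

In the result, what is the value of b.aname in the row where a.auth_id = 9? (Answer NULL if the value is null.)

LEFT JOIN keeps every row from `authors a`; unmatched rows get NULL for `authors b`'s columns.
Matching on a.auth_id <= b.auth_id.
Matched pairs: 48; unmatched a rows kept: 0.

Raj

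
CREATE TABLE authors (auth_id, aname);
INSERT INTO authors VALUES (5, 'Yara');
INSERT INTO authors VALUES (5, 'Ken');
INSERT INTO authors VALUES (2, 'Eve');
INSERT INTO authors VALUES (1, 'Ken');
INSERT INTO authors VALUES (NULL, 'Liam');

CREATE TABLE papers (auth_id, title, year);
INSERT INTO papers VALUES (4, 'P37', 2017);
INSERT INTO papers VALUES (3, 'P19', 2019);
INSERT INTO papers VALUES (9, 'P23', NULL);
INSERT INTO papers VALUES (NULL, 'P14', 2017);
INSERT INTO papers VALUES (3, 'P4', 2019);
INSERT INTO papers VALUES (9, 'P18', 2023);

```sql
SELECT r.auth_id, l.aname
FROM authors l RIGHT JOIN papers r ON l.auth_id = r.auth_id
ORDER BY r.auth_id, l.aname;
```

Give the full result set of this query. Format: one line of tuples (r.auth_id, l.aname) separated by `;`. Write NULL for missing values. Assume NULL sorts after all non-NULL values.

(3, NULL); (3, NULL); (4, NULL); (9, NULL); (9, NULL); (NULL, NULL)

RIGHT JOIN keeps every row from `papers`; unmatched rows get NULL for `authors`'s columns.
Matching on l.auth_id = r.auth_id. A NULL in a compared column never satisfies the condition.
- l (auth_id=5) has no partner in r.
- l (auth_id=5) has no partner in r.
- l (auth_id=2) has no partner in r.
- l (auth_id=1) has no partner in r.
- l (auth_id=NULL) has no partner in r.
- 6 r row(s) had no l match → kept, l columns NULL.
After projecting and ordering:
r.auth_id | l.aname
3 | NULL
3 | NULL
4 | NULL
9 | NULL
9 | NULL
NULL | NULL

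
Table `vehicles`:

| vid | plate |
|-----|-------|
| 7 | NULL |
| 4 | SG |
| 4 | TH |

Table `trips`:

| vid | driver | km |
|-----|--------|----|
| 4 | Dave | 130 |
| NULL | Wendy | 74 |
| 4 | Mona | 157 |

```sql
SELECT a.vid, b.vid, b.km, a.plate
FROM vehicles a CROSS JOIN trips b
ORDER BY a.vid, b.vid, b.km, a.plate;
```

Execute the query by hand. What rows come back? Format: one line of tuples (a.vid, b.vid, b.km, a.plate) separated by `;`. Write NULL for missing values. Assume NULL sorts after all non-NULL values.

(4, 4, 130, SG); (4, 4, 130, TH); (4, 4, 157, SG); (4, 4, 157, TH); (4, NULL, 74, SG); (4, NULL, 74, TH); (7, 4, 130, NULL); (7, 4, 157, NULL); (7, NULL, 74, NULL)

CROSS JOIN pairs every row of `vehicles` with every row of `trips`: 3 × 3 = 9 rows.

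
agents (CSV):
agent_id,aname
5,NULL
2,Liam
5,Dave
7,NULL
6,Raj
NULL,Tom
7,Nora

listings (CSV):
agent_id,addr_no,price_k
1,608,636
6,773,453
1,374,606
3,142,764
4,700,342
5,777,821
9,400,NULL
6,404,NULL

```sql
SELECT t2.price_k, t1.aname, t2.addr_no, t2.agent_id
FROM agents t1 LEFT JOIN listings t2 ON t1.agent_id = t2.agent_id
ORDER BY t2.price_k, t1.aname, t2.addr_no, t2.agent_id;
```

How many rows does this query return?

LEFT JOIN keeps every row from `agents`; unmatched rows get NULL for `listings`'s columns.
Matching on t1.agent_id = t2.agent_id. A NULL in a compared column never satisfies the condition.
Matched pairs: 4; unmatched t1 rows kept: 4.
Total: 4 matched + 4 padded = 8 rows.

8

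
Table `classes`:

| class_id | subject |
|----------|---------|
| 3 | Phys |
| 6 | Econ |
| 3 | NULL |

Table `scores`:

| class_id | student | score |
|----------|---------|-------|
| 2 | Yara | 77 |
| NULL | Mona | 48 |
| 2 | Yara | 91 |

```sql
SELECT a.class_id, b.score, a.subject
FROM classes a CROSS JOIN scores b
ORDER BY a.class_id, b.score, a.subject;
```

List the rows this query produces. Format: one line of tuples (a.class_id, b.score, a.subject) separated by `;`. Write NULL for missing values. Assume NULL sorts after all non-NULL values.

(3, 48, Phys); (3, 48, NULL); (3, 77, Phys); (3, 77, NULL); (3, 91, Phys); (3, 91, NULL); (6, 48, Econ); (6, 77, Econ); (6, 91, Econ)

CROSS JOIN pairs every row of `classes` with every row of `scores`: 3 × 3 = 9 rows.
After projecting and ordering:
a.class_id | b.score | a.subject
3 | 48 | Phys
3 | 48 | NULL
3 | 77 | Phys
3 | 77 | NULL
3 | 91 | Phys
3 | 91 | NULL
6 | 48 | Econ
6 | 77 | Econ
6 | 91 | Econ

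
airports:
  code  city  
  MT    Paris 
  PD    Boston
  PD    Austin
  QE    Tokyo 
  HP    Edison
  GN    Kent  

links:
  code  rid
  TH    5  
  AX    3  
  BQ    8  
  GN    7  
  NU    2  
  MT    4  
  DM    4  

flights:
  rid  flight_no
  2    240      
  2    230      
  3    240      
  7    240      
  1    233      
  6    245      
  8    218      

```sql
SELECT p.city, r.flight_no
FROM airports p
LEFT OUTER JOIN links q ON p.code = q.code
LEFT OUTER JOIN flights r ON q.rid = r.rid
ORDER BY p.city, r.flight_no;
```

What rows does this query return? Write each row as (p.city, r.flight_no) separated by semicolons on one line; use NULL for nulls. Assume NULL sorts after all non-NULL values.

(Austin, NULL); (Boston, NULL); (Edison, NULL); (Kent, 240); (Paris, NULL); (Tokyo, NULL)

Step 1 — p LEFT JOIN q on code → 6 row(s).
Then LEFT JOIN `flights r` on rid: each of those 6 rows is kept; rows whose q.rid has no match in r get NULL for r's columns.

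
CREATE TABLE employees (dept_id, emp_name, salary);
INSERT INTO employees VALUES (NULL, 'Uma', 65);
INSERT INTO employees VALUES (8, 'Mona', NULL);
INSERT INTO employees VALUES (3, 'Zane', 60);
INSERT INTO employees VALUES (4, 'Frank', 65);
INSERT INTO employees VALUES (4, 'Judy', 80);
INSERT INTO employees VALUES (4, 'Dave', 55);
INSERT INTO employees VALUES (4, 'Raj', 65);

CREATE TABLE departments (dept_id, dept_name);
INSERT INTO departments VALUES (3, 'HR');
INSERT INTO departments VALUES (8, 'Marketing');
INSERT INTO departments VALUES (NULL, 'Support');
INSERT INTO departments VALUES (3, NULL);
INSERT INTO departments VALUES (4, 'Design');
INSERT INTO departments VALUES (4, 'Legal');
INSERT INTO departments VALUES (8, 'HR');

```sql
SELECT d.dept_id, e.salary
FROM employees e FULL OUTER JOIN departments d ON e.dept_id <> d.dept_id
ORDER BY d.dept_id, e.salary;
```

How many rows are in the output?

26

FULL OUTER JOIN keeps every row from both sides; unmatched rows get NULL for the other side's columns.
Matching on e.dept_id <> d.dept_id. A NULL in a compared column never satisfies the condition.
Matched pairs: 24; unmatched e rows kept: 1; unmatched d rows kept: 1.
Total: 24 matched + 2 padded = 26 rows.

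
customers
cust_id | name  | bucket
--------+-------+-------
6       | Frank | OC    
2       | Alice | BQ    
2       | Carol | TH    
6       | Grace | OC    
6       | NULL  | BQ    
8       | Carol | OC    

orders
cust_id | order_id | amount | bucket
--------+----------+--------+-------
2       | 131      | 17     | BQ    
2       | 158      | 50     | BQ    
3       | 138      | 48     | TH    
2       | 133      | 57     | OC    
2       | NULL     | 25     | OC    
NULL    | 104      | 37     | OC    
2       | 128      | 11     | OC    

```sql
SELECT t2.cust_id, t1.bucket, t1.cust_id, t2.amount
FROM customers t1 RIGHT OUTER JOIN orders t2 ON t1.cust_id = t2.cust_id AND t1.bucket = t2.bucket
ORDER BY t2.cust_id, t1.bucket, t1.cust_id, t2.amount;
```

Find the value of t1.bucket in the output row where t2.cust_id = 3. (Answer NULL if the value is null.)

NULL

RIGHT JOIN keeps every row from `orders`; unmatched rows get NULL for `customers`'s columns.
Matching on t1.cust_id = t2.cust_id AND t1.bucket = t2.bucket. A NULL in a compared column never satisfies the condition.
- cust_id=6, bucket=OC: no matching t2 row.
- cust_id=2, bucket=BQ: 2 matching t2 row(s), so 2 row(s) emitted.
- cust_id=2, bucket=TH: no matching t2 row.
- cust_id=6, bucket=OC: no matching t2 row.
- cust_id=6, bucket=BQ: no matching t2 row.
- cust_id=8, bucket=OC: no matching t2 row.
- plus 5 unmatched t2 row(s), each kept with NULL t1 columns.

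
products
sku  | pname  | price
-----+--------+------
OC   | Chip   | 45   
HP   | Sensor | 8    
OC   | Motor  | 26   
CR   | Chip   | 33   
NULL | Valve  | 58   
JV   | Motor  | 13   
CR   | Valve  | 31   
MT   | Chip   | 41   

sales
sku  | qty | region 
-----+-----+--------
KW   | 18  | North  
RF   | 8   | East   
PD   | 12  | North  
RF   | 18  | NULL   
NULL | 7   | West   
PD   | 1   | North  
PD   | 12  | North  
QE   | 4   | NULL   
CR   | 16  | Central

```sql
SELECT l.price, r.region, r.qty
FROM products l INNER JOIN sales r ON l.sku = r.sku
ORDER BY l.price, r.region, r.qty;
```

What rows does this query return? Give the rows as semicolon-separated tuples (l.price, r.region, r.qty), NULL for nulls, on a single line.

INNER JOIN keeps only pairs where the ON condition holds.
Matching on l.sku = r.sku. A NULL in a compared column never satisfies the condition.
- sku=OC: no matching r row, dropped.
- sku=HP: no matching r row, dropped.
- sku=OC: no matching r row, dropped.
- sku=CR: 1 matching r row(s), so 1 row(s) emitted.
- sku=NULL: no matching r row, dropped.
- sku=JV: no matching r row, dropped.
- sku=CR: 1 matching r row(s), so 1 row(s) emitted.
- sku=MT: no matching r row, dropped.
After projecting and ordering:
l.price | r.region | r.qty
31 | Central | 16
33 | Central | 16

(31, Central, 16); (33, Central, 16)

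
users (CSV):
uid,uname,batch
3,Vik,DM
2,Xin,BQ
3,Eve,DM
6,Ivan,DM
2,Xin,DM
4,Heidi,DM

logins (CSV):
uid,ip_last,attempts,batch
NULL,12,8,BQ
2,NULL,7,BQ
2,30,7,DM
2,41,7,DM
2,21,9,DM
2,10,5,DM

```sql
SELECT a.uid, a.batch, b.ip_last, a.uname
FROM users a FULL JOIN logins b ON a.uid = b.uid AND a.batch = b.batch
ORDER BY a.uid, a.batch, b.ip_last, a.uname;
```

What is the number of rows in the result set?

FULL OUTER JOIN keeps every row from both sides; unmatched rows get NULL for the other side's columns.
Matching on a.uid = b.uid AND a.batch = b.batch. A NULL in a compared column never satisfies the condition.
- a[0] uid=3, batch=DM → no match; kept with NULLs on the b side.
- a[1] uid=2, batch=BQ → 1 match(es) in b → 1 row(s).
- a[2] uid=3, batch=DM → no match; kept with NULLs on the b side.
- a[3] uid=6, batch=DM → no match; kept with NULLs on the b side.
- a[4] uid=2, batch=DM → 4 match(es) in b → 4 row(s).
- a[5] uid=4, batch=DM → no match; kept with NULLs on the b side.
- 1 b row(s) had no a match → kept, a columns NULL.
Total: 5 matched + 5 padded = 10 rows.

10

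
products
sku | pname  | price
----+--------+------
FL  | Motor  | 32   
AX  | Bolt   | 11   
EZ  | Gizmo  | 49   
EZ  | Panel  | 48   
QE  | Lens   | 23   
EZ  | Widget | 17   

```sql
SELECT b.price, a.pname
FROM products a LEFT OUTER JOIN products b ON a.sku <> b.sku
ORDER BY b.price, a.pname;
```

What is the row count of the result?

24

LEFT JOIN keeps every row from `products a`; unmatched rows get NULL for `products b`'s columns.
Matching on a.sku <> b.sku.
- a[0] sku=FL → 5 match(es) in b → 5 row(s).
- a[1] sku=AX → 5 match(es) in b → 5 row(s).
- a[2] sku=EZ → 3 match(es) in b → 3 row(s).
- a[3] sku=EZ → 3 match(es) in b → 3 row(s).
- a[4] sku=QE → 5 match(es) in b → 5 row(s).
- a[5] sku=EZ → 3 match(es) in b → 3 row(s).
Total: 24 rows.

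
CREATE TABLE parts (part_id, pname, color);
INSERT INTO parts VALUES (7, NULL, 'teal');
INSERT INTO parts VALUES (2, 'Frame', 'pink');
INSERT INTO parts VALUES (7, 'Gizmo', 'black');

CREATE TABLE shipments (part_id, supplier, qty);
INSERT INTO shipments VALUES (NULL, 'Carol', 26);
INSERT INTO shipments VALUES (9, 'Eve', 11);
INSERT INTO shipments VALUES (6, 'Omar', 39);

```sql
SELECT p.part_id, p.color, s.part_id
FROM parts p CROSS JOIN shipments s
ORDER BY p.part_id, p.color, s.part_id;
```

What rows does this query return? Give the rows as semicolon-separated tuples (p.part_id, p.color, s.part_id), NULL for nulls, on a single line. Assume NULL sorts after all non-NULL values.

(2, pink, 6); (2, pink, 9); (2, pink, NULL); (7, black, 6); (7, black, 9); (7, black, NULL); (7, teal, 6); (7, teal, 9); (7, teal, NULL)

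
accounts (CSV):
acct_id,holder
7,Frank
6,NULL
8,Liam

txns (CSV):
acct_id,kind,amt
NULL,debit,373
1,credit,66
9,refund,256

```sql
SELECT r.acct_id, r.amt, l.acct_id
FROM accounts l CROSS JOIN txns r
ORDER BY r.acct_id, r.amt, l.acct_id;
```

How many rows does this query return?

CROSS JOIN pairs every row of `accounts` with every row of `txns`: 3 × 3 = 9 rows.

9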